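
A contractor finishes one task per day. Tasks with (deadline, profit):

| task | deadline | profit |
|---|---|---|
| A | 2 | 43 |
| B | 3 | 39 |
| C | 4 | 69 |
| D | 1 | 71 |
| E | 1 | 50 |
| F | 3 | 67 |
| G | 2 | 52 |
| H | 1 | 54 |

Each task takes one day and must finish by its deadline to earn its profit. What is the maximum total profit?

259

By profit: D(d1,71), C(d4,69), F(d3,67), H(d1,54), G(d2,52), E(d1,50), A(d2,43), B(d3,39)
D→slot 1; C→slot 4; F→slot 3; H skipped; G→slot 2; E skipped; A skipped; B skipped.
Profit = 71 + 52 + 67 + 69 = 259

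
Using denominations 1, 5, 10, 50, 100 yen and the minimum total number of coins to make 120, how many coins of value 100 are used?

1

120 = 1×100 + 2×10
Count of 100: 1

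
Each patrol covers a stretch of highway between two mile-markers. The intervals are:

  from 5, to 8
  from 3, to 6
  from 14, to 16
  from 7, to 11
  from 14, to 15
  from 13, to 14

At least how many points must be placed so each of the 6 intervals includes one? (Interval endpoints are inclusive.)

Sorted: [3,6] [5,8] [7,11] [13,14] [14,15] [14,16]
{[3,6],[5,8]} hit by 6; {[7,11]} hit by 11; {[13,14],[14,15],[14,16]} hit by 14.
Points: 6, 11, 14 (3 total).

3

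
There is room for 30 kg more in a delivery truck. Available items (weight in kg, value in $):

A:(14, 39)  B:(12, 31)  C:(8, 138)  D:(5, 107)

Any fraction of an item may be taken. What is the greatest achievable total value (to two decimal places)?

Sort by value per unit weight and fill in that order.
Order: D (107/5=21.40) > C (138/8=17.25) > A (39/14=2.79) > B (31/12=2.58)
Fill: take D (5 @ 107) → take C (8 @ 138) → take A (14 @ 39) → take 3/12 of B → 7.75; 30/30 used.
Total value = 291.75

291.75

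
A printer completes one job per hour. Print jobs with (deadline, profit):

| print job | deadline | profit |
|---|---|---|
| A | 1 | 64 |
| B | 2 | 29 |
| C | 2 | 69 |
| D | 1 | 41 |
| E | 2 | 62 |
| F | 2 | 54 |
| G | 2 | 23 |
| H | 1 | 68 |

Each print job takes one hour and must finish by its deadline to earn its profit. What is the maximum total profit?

137

Sort by profit descending; place each in the latest free slot ≤ its deadline.
Profit order: C=69 H=68 A=64 E=62 F=54 D=41 B=29 G=23
Assign: C→slot 2, H→slot 1, A skipped, E skipped, F skipped, D skipped, B skipped, G skipped.
Slots: [1:H] [2:C]
Profit = 68 + 69 = 137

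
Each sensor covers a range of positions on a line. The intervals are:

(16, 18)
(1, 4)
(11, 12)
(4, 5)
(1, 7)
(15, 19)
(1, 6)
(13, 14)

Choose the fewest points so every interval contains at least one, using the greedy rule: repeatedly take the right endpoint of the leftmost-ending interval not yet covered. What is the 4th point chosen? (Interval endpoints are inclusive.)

Process intervals by earliest right end; each time one isn't hit yet, stab at its right endpoint.
By right end: [1,4]  [4,5]  [1,6]  [1,7]  [11,12]  [13,14]  [16,18]  [15,19]
[1,4] uncovered → point at 4; [11,12] uncovered → point at 12; [13,14] uncovered → point at 14; [16,18] uncovered → point at 18.
Points: 4, 12, 14, 18 (4 total).

18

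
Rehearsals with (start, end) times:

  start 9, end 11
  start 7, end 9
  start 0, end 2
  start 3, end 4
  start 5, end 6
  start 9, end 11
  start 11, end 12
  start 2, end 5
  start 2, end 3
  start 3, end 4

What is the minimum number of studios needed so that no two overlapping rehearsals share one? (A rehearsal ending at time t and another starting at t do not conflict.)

Events (time:±→running): 0:+→1 2:-→0 2:+→1 2:+→2 3:-→1 3:+→2 3:+→3 … peak 3.

3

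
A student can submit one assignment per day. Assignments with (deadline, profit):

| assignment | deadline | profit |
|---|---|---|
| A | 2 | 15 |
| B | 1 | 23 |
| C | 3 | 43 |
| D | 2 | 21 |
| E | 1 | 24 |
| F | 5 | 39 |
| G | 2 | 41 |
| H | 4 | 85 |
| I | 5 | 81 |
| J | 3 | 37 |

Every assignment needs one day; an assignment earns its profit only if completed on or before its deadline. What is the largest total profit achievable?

Profit order: H=85 I=81 C=43 G=41 F=39 J=37 E=24 B=23 D=21 A=15
Assign: H→slot 4, I→slot 5, C→slot 3, G→slot 2, F→slot 1, J skipped, E skipped, B skipped, D skipped, A skipped.
Slots: [1:F] [2:G] [3:C] [4:H] [5:I]
Profit = 39 + 41 + 43 + 85 + 81 = 289

289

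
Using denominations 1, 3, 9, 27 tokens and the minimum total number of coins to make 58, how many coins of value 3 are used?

1

Greedy: take as many of the largest coin as possible, then repeat with the remainder.
58 − 2×27→4 − 1×3→1 − 1×1→0
Count of 3: 1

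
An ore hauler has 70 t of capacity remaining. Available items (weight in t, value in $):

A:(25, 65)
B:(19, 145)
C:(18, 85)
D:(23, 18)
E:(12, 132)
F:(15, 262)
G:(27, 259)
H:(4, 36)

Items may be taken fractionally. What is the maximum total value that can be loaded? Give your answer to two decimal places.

780.58

Sort by value per unit weight and fill in that order.
Ratios (sorted): F 17.47, E 11.00, G 9.59, H 9.00, B 7.63, C 4.72, A 2.60, D 0.78
take F (15 @ 262); take E (12 @ 132); take G (27 @ 259); take H (4 @ 36); take 12/19 of B → 91.58. Capacity used 70/70.
Total value = 780.58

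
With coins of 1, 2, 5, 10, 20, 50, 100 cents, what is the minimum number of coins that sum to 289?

8

Greedy: take as many of the largest coin as possible, then repeat with the remainder.
289 = 2×100 + 1×50 + 1×20 + 1×10 + 1×5 + 2×2
Total coins = 2 + 1 + 1 + 1 + 1 + 2 = 8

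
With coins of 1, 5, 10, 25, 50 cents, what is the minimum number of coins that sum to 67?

Greedy: take as many of the largest coin as possible, then repeat with the remainder.
67 = 1×50 + 1×10 + 1×5 + 2×1
Total coins = 1 + 1 + 1 + 2 = 5

5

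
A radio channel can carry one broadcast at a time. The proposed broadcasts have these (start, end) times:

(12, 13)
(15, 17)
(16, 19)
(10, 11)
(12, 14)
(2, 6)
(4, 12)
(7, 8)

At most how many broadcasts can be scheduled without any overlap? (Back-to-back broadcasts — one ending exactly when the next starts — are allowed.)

Greedy by earliest finish: after sorting by end time, pick each interval compatible with the last pick.
By end time: (2,6), (7,8), (10,11), (4,12), (12,13), (12,14), (15,17), (16,19).
Pick (2,6); next start ≥ 6 → (7,8); next start ≥ 8 → (10,11); next start ≥ 11 → (12,13); next start ≥ 13 → (15,17).
Selected 5 broadcasts.

5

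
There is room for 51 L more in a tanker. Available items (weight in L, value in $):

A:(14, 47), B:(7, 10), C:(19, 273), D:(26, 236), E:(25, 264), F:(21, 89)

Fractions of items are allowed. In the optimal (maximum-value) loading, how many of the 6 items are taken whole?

2

Greedy by value/weight ratio, highest first.
Order: C (273/19=14.37) > E (264/25=10.56) > D (236/26=9.08) > F (89/21=4.24) > A (47/14=3.36) > B (10/7=1.43)
Fill: take C (19 @ 273) → take E (25 @ 264) → take 7/26 of D → 63.54; 51/51 used.
2 item(s) taken whole; one partial (take 7/26 of D).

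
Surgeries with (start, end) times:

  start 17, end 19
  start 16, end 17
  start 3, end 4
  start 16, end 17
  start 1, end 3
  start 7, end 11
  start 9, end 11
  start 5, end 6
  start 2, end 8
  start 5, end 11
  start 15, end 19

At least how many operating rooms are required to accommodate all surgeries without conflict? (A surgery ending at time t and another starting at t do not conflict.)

Count concurrent intervals with a sweep; the peak is the room count.
starts: [1, 2, 3, 5, 5, 7, 9, 15, 16, 16, 17]
ends:   [3, 4, 6, 8, 11, 11, 11, 17, 17, 19, 19]
s1→1 s2→2 e3→1 s3→2 e4→1 s5→2 s5→3  — peak 3.

3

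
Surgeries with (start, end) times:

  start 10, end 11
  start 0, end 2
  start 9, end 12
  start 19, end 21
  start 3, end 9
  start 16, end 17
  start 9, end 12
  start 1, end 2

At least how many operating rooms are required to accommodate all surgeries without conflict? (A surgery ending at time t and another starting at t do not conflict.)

3

Events (time:±→running): 0:+→1 1:+→2 2:-→1 2:-→0 3:+→1 9:-→0 9:+→1 9:+→2 10:+→3 … peak 3.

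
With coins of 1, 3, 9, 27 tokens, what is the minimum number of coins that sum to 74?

6

74 − 2×27→20 − 2×9→2 − 2×1→0
Total coins = 2 + 2 + 2 = 6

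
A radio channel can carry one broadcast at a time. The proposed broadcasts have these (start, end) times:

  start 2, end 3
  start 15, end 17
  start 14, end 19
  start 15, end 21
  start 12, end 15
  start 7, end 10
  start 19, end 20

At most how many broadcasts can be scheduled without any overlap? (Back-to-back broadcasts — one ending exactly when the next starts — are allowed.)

5

Greedy by earliest finish: after sorting by end time, pick each interval compatible with the last pick.
By end time: (2,3), (7,10), (12,15), (15,17), (14,19), (19,20), (15,21).
Pick (2,3); next start ≥ 3 → (7,10); next start ≥ 10 → (12,15); next start ≥ 15 → (15,17); next start ≥ 17 → (19,20).
Selected 5 broadcasts.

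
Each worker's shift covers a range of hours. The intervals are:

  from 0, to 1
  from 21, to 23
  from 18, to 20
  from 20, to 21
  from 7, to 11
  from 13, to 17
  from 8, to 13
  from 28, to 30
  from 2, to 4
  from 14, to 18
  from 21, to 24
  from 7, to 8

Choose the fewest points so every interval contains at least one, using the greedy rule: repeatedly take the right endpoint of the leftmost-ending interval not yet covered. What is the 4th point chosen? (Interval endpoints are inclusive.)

Process intervals by earliest right end; each time one isn't hit yet, stab at its right endpoint.
By right end: [0,1]  [2,4]  [7,8]  [7,11]  [8,13]  [13,17]  [14,18]  [18,20]  [20,21]  [21,23]  [21,24]  [28,30]
[0,1] uncovered → point at 1; [2,4] uncovered → point at 4; [7,8] uncovered → point at 8; [13,17] uncovered → point at 17; [18,20] uncovered → point at 20; [21,23] uncovered → point at 23; [28,30] uncovered → point at 30.
Points: 1, 4, 8, 17, 20, 23, 30 (7 total).

17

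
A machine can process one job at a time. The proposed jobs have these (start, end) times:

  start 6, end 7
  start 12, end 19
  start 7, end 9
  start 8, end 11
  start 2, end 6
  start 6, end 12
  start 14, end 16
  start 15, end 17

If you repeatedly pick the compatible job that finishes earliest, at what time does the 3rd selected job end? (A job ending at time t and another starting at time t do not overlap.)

9

Order by finish time; keep every interval that doesn't clash with the previous kept one.
Sorted by end: (2,6)  (6,7)  (7,9)  (8,11)  (6,12)  (14,16)  (15,17)  (12,19)
take (2,6); take (6,7); take (7,9); skip (8,11); take (14,16).
Selected: (2,6) (6,7) (7,9) (14,16)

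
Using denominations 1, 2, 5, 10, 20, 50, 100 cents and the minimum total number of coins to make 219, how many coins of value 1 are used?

0

Greedy: take as many of the largest coin as possible, then repeat with the remainder.
219 − 2×100→19 − 1×10→9 − 1×5→4 − 2×2→0
Count of 1: 0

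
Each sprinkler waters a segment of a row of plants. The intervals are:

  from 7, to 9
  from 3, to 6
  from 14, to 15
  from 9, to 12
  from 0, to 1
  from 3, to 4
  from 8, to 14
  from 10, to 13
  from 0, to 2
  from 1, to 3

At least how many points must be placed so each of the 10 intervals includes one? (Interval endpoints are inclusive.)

Process intervals by earliest right end; each time one isn't hit yet, stab at its right endpoint.
By right end: [0,1]  [0,2]  [1,3]  [3,4]  [3,6]  [7,9]  [9,12]  [10,13]  [8,14]  [14,15]
[0,1] uncovered → point at 1; [3,4] uncovered → point at 4; [7,9] uncovered → point at 9; [10,13] uncovered → point at 13; [14,15] uncovered → point at 15.
Points: 1, 4, 9, 13, 15 (5 total).

5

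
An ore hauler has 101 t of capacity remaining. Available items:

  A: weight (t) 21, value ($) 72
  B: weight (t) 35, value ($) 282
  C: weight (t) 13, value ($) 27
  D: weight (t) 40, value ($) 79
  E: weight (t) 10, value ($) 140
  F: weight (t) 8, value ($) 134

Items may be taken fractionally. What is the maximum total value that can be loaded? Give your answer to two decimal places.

Sort by value per unit weight and fill in that order.
Order: F (134/8=16.75) > E (140/10=14.00) > B (282/35=8.06) > A (72/21=3.43) > C (27/13=2.08) > D (79/40=1.98)
Fill: take F (8 @ 134) → take E (10 @ 140) → take B (35 @ 282) → take A (21 @ 72) → take C (13 @ 27) → take 14/40 of D → 27.65; 101/101 used.
Total value = 682.65

682.65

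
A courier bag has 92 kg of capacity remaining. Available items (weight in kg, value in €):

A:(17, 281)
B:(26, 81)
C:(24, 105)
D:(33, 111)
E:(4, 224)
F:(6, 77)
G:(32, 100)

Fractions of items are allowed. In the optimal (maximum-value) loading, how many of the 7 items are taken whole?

5

Ratios (sorted): E 56.00, A 16.53, F 12.83, C 4.38, D 3.36, G 3.12, B 3.12
take E (4 @ 224); take A (17 @ 281); take F (6 @ 77); take C (24 @ 105); take D (33 @ 111); take 8/32 of G → 25.00. Capacity used 92/92.
5 item(s) taken whole; one partial (take 8/32 of G).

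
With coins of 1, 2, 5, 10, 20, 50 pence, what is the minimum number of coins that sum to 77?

4

77 − 1×50→27 − 1×20→7 − 1×5→2 − 1×2→0
Total coins = 1 + 1 + 1 + 1 = 4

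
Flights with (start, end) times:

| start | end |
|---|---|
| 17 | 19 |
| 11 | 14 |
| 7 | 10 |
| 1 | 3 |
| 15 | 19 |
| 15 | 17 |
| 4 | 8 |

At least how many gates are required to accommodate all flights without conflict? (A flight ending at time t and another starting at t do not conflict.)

Events (time:±→running): 1:+→1 3:-→0 4:+→1 7:+→2 … peak 2.

2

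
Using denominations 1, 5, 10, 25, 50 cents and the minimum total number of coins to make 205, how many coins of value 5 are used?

205 = 4×50 + 1×5
Count of 5: 1

1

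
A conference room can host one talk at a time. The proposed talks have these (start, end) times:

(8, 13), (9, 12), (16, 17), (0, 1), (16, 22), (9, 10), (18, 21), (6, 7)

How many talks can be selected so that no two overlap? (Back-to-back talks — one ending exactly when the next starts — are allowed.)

Order by finish time; keep every interval that doesn't clash with the previous kept one.
By end time: (0,1), (6,7), (9,10), (9,12), (8,13), (16,17), (18,21), (16,22).
Pick (0,1); next start ≥ 1 → (6,7); next start ≥ 7 → (9,10); next start ≥ 10 → (16,17); next start ≥ 17 → (18,21).
Selected 5 talks.

5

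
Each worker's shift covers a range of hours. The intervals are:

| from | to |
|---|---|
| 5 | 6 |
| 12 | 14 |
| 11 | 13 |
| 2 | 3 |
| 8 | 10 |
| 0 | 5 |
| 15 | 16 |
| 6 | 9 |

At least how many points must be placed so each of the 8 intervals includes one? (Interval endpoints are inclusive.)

5

Process intervals by earliest right end; each time one isn't hit yet, stab at its right endpoint.
By right end: [2,3]  [0,5]  [5,6]  [6,9]  [8,10]  [11,13]  [12,14]  [15,16]
[2,3] uncovered → point at 3; [5,6] uncovered → point at 6; [8,10] uncovered → point at 10; [11,13] uncovered → point at 13; [15,16] uncovered → point at 16.
Points: 3, 6, 10, 13, 16 (5 total).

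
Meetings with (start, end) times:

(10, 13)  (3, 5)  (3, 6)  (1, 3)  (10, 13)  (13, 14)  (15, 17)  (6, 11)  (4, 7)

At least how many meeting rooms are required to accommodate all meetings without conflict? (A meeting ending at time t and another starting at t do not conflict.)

Count concurrent intervals with a sweep; the peak is the room count.
Events (time:±→running): 1:+→1 3:-→0 3:+→1 3:+→2 4:+→3 … peak 3.

3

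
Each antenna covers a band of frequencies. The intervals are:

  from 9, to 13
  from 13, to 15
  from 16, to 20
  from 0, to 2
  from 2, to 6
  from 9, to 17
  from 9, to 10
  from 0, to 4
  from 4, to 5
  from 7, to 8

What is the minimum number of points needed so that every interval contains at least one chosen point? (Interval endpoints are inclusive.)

Process intervals by earliest right end; each time one isn't hit yet, stab at its right endpoint.
Sorted: [0,2] [0,4] [4,5] [2,6] [7,8] [9,10] [9,13] [13,15] [9,17] [16,20]
{[0,2],[0,4]} hit by 2; {[4,5],[2,6]} hit by 5; {[7,8]} hit by 8; {[9,10],[9,13]} hit by 10; {[13,15],[9,17]} hit by 15; {[16,20]} hit by 20.
Points: 2, 5, 8, 10, 15, 20 (6 total).

6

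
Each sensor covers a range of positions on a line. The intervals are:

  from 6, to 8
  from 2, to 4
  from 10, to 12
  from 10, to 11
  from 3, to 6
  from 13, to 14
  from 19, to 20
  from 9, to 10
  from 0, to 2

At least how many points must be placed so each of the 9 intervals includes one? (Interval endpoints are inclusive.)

5

Sorted: [0,2] [2,4] [3,6] [6,8] [9,10] [10,11] [10,12] [13,14] [19,20]
{[0,2],[2,4]} hit by 2; {[3,6],[6,8]} hit by 6; {[9,10],[10,11],[10,12]} hit by 10; {[13,14]} hit by 14; {[19,20]} hit by 20.
Points: 2, 6, 10, 14, 20 (5 total).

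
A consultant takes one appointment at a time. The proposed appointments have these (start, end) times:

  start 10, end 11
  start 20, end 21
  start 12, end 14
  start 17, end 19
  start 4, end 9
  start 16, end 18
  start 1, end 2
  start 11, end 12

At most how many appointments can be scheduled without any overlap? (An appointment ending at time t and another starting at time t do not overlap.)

7

Sort by end time and greedily take each interval whose start is ≥ the last chosen end.
Sorted by end: (1,2)  (4,9)  (10,11)  (11,12)  (12,14)  (16,18)  (17,19)  (20,21)
take (1,2); take (4,9); take (10,11); take (11,12); take (12,14); take (16,18); take (20,21).
Selected 7 appointments.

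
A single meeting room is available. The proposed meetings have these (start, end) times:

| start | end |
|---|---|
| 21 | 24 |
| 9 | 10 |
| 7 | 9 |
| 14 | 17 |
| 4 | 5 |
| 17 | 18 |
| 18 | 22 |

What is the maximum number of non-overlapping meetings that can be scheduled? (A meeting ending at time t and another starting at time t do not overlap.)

By end time: (4,5), (7,9), (9,10), (14,17), (17,18), (18,22), (21,24).
Pick (4,5); next start ≥ 5 → (7,9); next start ≥ 9 → (9,10); next start ≥ 10 → (14,17); next start ≥ 17 → (17,18); next start ≥ 18 → (18,22).
Selected 6 meetings.

6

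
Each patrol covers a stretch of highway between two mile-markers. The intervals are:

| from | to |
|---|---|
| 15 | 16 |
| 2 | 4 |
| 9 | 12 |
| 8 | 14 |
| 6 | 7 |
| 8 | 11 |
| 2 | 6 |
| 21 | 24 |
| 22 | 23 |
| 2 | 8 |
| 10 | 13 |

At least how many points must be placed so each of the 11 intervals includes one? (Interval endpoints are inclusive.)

5

Process intervals by earliest right end; each time one isn't hit yet, stab at its right endpoint.
By right end: [2,4]  [2,6]  [6,7]  [2,8]  [8,11]  [9,12]  [10,13]  [8,14]  [15,16]  [22,23]  [21,24]
[2,4] uncovered → point at 4; [6,7] uncovered → point at 7; [8,11] uncovered → point at 11; [15,16] uncovered → point at 16; [22,23] uncovered → point at 23.
Points: 4, 7, 11, 16, 23 (5 total).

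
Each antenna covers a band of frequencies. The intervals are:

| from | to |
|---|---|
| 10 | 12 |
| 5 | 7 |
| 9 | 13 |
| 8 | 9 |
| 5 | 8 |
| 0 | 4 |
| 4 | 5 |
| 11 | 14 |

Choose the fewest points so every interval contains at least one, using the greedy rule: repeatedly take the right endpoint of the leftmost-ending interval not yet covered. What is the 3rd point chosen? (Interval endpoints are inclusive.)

9

By right end: [0,4]  [4,5]  [5,7]  [5,8]  [8,9]  [10,12]  [9,13]  [11,14]
[0,4] uncovered → point at 4; [5,7] uncovered → point at 7; [8,9] uncovered → point at 9; [10,12] uncovered → point at 12.
Points: 4, 7, 9, 12 (4 total).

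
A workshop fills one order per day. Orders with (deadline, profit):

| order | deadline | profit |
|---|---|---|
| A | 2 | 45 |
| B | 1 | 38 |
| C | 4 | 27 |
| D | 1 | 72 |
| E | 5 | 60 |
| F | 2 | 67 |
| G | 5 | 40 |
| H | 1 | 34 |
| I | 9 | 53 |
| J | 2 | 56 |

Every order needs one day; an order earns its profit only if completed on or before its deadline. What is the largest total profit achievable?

Profit order: D=72 F=67 E=60 J=56 I=53 A=45 G=40 B=38 H=34 C=27
Assign: D→slot 1, F→slot 2, E→slot 5, J skipped, I→slot 9, A skipped, G→slot 4, B skipped, H skipped, C→slot 3.
Slots: [1:D] [2:F] [3:C] [4:G] [5:E] [9:I]
Profit = 72 + 67 + 27 + 40 + 60 + 53 = 319

319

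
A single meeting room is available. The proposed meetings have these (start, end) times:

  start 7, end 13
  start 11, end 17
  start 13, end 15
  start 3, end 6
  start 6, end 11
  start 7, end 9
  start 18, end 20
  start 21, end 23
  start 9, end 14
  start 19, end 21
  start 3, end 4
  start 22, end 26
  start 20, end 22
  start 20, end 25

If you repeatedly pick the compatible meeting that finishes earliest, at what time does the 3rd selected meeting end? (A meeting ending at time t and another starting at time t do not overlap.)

14

Sorted by end: (3,4)  (3,6)  (7,9)  (6,11)  (7,13)  (9,14)  (13,15)  (11,17)  (18,20)  (19,21)  (20,22)  (21,23)  (20,25)  (22,26)
take (3,4); skip (3,6); take (7,9); take (9,14); take (18,20); take (20,22); take (22,26).
Selected: (3,4) (7,9) (9,14) (18,20) (20,22) (22,26)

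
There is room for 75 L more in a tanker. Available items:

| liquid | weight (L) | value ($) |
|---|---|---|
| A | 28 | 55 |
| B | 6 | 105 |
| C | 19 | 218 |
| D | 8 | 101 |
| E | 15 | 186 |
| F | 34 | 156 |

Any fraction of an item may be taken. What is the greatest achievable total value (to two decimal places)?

Order: B (105/6=17.50) > D (101/8=12.62) > E (186/15=12.40) > C (218/19=11.47) > F (156/34=4.59) > A (55/28=1.96)
Fill: take B (6 @ 105) → take D (8 @ 101) → take E (15 @ 186) → take C (19 @ 218) → take 27/34 of F → 123.88; 75/75 used.
Total value = 733.88

733.88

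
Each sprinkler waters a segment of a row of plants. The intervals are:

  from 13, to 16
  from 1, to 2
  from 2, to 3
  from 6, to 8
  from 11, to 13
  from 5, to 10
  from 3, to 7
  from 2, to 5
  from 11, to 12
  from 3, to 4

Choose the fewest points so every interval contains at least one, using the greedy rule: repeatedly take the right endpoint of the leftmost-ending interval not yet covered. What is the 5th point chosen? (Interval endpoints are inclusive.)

Sort by right endpoint; whenever an interval is uncovered, place a point at its right end.
By right end: [1,2]  [2,3]  [3,4]  [2,5]  [3,7]  [6,8]  [5,10]  [11,12]  [11,13]  [13,16]
[1,2] uncovered → point at 2; [3,4] uncovered → point at 4; [6,8] uncovered → point at 8; [11,12] uncovered → point at 12; [13,16] uncovered → point at 16.
Points: 2, 4, 8, 12, 16 (5 total).

16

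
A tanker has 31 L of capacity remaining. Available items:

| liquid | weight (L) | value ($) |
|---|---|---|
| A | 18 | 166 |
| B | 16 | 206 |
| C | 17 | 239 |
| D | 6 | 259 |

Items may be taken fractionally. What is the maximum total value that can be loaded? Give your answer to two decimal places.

Sort by value per unit weight and fill in that order.
Ratios (sorted): D 43.17, C 14.06, B 12.88, A 9.22
take D (6 @ 259); take C (17 @ 239); take 8/16 of B → 103.00. Capacity used 31/31.
Total value = 601.00

601.00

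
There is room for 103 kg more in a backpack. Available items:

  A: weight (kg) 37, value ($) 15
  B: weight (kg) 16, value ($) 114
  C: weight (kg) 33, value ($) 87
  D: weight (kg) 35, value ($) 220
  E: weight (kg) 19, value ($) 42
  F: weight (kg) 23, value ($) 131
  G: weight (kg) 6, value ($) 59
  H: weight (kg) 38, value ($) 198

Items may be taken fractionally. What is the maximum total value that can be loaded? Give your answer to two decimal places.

643.84

Order: G (59/6=9.83) > B (114/16=7.12) > D (220/35=6.29) > F (131/23=5.70) > H (198/38=5.21) > C (87/33=2.64) > E (42/19=2.21) > A (15/37=0.41)
Fill: take G (6 @ 59) → take B (16 @ 114) → take D (35 @ 220) → take F (23 @ 131) → take 23/38 of H → 119.84; 103/103 used.
Total value = 643.84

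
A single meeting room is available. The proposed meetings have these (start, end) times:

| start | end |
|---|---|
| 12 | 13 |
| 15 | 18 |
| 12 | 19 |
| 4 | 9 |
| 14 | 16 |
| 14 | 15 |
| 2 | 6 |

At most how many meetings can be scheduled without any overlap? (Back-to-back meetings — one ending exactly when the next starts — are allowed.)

Sorted by end: (2,6)  (4,9)  (12,13)  (14,15)  (14,16)  (15,18)  (12,19)
take (2,6); take (12,13); take (14,15); skip (14,16); take (15,18).
Selected 4 meetings.

4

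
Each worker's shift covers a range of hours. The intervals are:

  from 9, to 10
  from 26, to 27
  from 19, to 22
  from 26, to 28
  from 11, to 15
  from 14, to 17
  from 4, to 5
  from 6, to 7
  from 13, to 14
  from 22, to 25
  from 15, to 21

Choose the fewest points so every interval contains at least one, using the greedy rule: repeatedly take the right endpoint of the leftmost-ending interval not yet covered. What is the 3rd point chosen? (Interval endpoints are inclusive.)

10

By right end: [4,5]  [6,7]  [9,10]  [13,14]  [11,15]  [14,17]  [15,21]  [19,22]  [22,25]  [26,27]  [26,28]
[4,5] uncovered → point at 5; [6,7] uncovered → point at 7; [9,10] uncovered → point at 10; [13,14] uncovered → point at 14; [15,21] uncovered → point at 21; [22,25] uncovered → point at 25; [26,27] uncovered → point at 27.
Points: 5, 7, 10, 14, 21, 25, 27 (7 total).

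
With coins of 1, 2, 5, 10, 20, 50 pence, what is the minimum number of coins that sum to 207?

207 = 4×50 + 1×5 + 1×2
Total coins = 4 + 1 + 1 = 6

6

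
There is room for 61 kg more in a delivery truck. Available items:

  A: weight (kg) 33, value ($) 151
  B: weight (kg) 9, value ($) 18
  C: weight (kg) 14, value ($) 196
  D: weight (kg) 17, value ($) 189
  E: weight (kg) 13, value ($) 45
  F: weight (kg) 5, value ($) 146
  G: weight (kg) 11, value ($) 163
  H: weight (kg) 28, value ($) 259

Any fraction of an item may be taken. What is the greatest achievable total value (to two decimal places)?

Greedy by value/weight ratio, highest first.
Order: F (146/5=29.20) > G (163/11=14.82) > C (196/14=14.00) > D (189/17=11.12) > H (259/28=9.25) > A (151/33=4.58) > E (45/13=3.46) > B (18/9=2.00)
Fill: take F (5 @ 146) → take G (11 @ 163) → take C (14 @ 196) → take D (17 @ 189) → take 14/28 of H → 129.50; 61/61 used.
Total value = 823.50

823.50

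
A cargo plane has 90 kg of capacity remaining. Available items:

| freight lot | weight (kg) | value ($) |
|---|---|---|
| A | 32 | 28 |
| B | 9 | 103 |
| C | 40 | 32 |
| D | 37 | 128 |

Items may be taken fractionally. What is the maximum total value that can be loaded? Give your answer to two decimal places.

Greedy by value/weight ratio, highest first.
Order: B (103/9=11.44) > D (128/37=3.46) > A (28/32=0.88) > C (32/40=0.80)
Fill: take B (9 @ 103) → take D (37 @ 128) → take A (32 @ 28) → take 12/40 of C → 9.60; 90/90 used.
Total value = 268.60

268.60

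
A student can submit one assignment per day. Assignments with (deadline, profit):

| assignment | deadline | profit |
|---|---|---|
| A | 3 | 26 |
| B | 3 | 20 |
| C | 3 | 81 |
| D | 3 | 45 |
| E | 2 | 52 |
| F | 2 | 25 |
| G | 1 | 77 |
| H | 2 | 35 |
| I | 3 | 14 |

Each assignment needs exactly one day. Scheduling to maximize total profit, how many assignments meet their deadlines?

Take jobs in profit order; each goes to the latest open slot no later than its deadline.
Profit order: C=81 G=77 E=52 D=45 H=35 A=26 F=25 B=20 I=14
Assign: C→slot 3, G→slot 1, E→slot 2, D skipped, H skipped, A skipped, F skipped, B skipped, I skipped.
Slots: [1:G] [2:E] [3:C]
3 of 9 scheduled.

3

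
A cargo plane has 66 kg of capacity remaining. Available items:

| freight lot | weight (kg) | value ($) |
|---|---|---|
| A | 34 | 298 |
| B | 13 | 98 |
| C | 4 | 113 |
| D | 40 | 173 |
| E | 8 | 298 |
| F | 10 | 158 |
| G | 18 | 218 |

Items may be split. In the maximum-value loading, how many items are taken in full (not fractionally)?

Sort by value per unit weight and fill in that order.
Order: E (298/8=37.25) > C (113/4=28.25) > F (158/10=15.80) > G (218/18=12.11) > A (298/34=8.76) > B (98/13=7.54) > D (173/40=4.33)
Fill: take E (8 @ 298) → take C (4 @ 113) → take F (10 @ 158) → take G (18 @ 218) → take 26/34 of A → 227.88; 66/66 used.
4 item(s) taken whole; one partial (take 26/34 of A).

4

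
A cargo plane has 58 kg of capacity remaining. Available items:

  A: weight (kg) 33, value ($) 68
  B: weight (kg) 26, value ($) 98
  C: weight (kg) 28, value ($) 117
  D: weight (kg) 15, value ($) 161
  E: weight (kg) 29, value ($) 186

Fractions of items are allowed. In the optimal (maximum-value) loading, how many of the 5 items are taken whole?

Greedy by value/weight ratio, highest first.
Order: D (161/15=10.73) > E (186/29=6.41) > C (117/28=4.18) > B (98/26=3.77) > A (68/33=2.06)
Fill: take D (15 @ 161) → take E (29 @ 186) → take 14/28 of C → 58.50; 58/58 used.
2 item(s) taken whole; one partial (take 14/28 of C).

2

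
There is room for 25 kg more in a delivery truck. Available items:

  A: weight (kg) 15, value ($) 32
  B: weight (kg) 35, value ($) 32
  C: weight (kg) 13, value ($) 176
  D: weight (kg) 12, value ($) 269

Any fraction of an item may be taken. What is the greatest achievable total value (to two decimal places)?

445.00

Greedy by value/weight ratio, highest first.
Ratios (sorted): D 22.42, C 13.54, A 2.13, B 0.91
take D (12 @ 269); take C (13 @ 176). Capacity used 25/25.
Total value = 445.00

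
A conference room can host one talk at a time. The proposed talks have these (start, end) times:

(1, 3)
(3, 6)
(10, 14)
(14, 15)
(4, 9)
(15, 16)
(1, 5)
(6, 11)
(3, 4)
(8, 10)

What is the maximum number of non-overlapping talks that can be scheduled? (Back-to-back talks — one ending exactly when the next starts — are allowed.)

Order by finish time; keep every interval that doesn't clash with the previous kept one.
Sorted by end: (1,3)  (3,4)  (1,5)  (3,6)  (4,9)  (8,10)  (6,11)  (10,14)  (14,15)  (15,16)
take (1,3); take (3,4); skip (1,5); skip (3,6); take (4,9); take (10,14); take (14,15); take (15,16).
Selected 6 talks.

6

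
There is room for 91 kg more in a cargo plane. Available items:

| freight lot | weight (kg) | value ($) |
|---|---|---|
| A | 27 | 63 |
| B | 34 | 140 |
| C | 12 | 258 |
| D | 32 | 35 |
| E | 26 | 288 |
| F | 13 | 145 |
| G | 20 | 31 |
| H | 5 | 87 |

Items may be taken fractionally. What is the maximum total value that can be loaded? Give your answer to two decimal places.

920.33

Greedy by value/weight ratio, highest first.
Order: C (258/12=21.50) > H (87/5=17.40) > F (145/13=11.15) > E (288/26=11.08) > B (140/34=4.12) > A (63/27=2.33) > G (31/20=1.55) > D (35/32=1.09)
Fill: take C (12 @ 258) → take H (5 @ 87) → take F (13 @ 145) → take E (26 @ 288) → take B (34 @ 140) → take 1/27 of A → 2.33; 91/91 used.
Total value = 920.33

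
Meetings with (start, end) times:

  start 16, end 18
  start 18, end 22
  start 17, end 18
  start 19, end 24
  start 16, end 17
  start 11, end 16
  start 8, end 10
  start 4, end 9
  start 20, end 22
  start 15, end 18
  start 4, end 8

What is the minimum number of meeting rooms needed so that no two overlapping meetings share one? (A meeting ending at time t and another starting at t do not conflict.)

starts: [4, 4, 8, 11, 15, 16, 16, 17, 18, 19, 20]
ends:   [8, 9, 10, 16, 17, 18, 18, 18, 22, 22, 24]
s4→1 s4→2 e8→1 s8→2 e9→1 e10→0 s11→1 s15→2 e16→1 s16→2 s16→3  — peak 3.

3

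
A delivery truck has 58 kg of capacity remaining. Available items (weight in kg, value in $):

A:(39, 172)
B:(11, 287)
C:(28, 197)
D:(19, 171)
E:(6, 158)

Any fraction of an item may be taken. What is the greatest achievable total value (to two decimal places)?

770.79

Order: E (158/6=26.33) > B (287/11=26.09) > D (171/19=9.00) > C (197/28=7.04) > A (172/39=4.41)
Fill: take E (6 @ 158) → take B (11 @ 287) → take D (19 @ 171) → take 22/28 of C → 154.79; 58/58 used.
Total value = 770.79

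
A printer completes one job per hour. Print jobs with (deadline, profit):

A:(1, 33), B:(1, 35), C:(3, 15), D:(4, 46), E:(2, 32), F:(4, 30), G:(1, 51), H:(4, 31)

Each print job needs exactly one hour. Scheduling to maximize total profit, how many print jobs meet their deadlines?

Take jobs in profit order; each goes to the latest open slot no later than its deadline.
By profit: G(d1,51), D(d4,46), B(d1,35), A(d1,33), E(d2,32), H(d4,31), F(d4,30), C(d3,15)
G→slot 1; D→slot 4; B skipped; A skipped; E→slot 2; H→slot 3; F skipped; C skipped.
4 of 8 scheduled.

4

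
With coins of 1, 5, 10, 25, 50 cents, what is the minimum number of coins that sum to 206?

6

Greedy: take as many of the largest coin as possible, then repeat with the remainder.
206 = 4×50 + 1×5 + 1×1
Total coins = 4 + 1 + 1 = 6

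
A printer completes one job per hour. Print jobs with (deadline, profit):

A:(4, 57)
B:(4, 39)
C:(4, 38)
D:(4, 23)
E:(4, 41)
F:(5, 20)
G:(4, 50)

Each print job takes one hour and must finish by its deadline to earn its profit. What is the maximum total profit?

207

Take jobs in profit order; each goes to the latest open slot no later than its deadline.
Profit order: A=57 G=50 E=41 B=39 C=38 D=23 F=20
Assign: A→slot 4, G→slot 3, E→slot 2, B→slot 1, C skipped, D skipped, F→slot 5.
Slots: [1:B] [2:E] [3:G] [4:A] [5:F]
Profit = 39 + 41 + 50 + 57 + 20 = 207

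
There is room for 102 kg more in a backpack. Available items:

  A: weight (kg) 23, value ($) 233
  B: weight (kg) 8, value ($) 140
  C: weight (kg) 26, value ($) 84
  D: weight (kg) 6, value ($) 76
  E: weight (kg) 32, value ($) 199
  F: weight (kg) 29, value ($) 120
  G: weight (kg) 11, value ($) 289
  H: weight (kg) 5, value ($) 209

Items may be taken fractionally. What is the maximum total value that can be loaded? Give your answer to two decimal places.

Ratios (sorted): H 41.80, G 26.27, B 17.50, D 12.67, A 10.13, E 6.22, F 4.14, C 3.23
take H (5 @ 209); take G (11 @ 289); take B (8 @ 140); take D (6 @ 76); take A (23 @ 233); take E (32 @ 199); take 17/29 of F → 70.34. Capacity used 102/102.
Total value = 1216.34

1216.34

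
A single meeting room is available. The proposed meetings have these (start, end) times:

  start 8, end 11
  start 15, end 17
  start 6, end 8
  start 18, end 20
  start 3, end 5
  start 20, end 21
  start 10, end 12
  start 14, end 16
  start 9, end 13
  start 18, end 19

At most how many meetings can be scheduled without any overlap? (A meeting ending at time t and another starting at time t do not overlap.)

Order by finish time; keep every interval that doesn't clash with the previous kept one.
By end time: (3,5), (6,8), (8,11), (10,12), (9,13), (14,16), (15,17), (18,19), (18,20), (20,21).
Pick (3,5); next start ≥ 5 → (6,8); next start ≥ 8 → (8,11); next start ≥ 11 → (14,16); next start ≥ 16 → (18,19); next start ≥ 19 → (20,21).
Selected 6 meetings.

6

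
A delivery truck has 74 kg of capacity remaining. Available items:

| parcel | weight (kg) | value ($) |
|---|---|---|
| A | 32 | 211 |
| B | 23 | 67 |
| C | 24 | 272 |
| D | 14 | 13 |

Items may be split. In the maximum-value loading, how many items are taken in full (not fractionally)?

Sort by value per unit weight and fill in that order.
Order: C (272/24=11.33) > A (211/32=6.59) > B (67/23=2.91) > D (13/14=0.93)
Fill: take C (24 @ 272) → take A (32 @ 211) → take 18/23 of B → 52.43; 74/74 used.
2 item(s) taken whole; one partial (take 18/23 of B).

2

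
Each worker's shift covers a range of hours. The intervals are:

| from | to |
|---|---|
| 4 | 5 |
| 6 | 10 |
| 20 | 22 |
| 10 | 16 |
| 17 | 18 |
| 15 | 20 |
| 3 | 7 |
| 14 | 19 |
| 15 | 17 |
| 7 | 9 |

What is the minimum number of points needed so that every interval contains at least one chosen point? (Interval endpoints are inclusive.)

Sort by right endpoint; whenever an interval is uncovered, place a point at its right end.
Sorted: [4,5] [3,7] [7,9] [6,10] [10,16] [15,17] [17,18] [14,19] [15,20] [20,22]
{[4,5],[3,7]} hit by 5; {[7,9],[6,10]} hit by 9; {[10,16],[15,17]} hit by 16; {[17,18],[14,19],[15,20]} hit by 18; {[20,22]} hit by 22.
Points: 5, 9, 16, 18, 22 (5 total).

5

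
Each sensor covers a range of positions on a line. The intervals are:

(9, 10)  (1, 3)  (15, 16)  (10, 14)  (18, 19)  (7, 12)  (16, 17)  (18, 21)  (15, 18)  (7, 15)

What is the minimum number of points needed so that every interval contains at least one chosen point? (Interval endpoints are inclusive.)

Process intervals by earliest right end; each time one isn't hit yet, stab at its right endpoint.
Sorted: [1,3] [9,10] [7,12] [10,14] [7,15] [15,16] [16,17] [15,18] [18,19] [18,21]
{[1,3]} hit by 3; {[9,10],[7,12],[10,14],[7,15]} hit by 10; {[15,16],[16,17],[15,18]} hit by 16; {[18,19],[18,21]} hit by 19.
Points: 3, 10, 16, 19 (4 total).

4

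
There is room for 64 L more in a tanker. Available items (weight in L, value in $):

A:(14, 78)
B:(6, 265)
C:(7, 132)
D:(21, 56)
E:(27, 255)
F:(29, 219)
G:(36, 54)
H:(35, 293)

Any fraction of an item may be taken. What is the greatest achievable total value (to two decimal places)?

852.91

Greedy by value/weight ratio, highest first.
Ratios (sorted): B 44.17, C 18.86, E 9.44, H 8.37, F 7.55, A 5.57, D 2.67, G 1.50
take B (6 @ 265); take C (7 @ 132); take E (27 @ 255); take 24/35 of H → 200.91. Capacity used 64/64.
Total value = 852.91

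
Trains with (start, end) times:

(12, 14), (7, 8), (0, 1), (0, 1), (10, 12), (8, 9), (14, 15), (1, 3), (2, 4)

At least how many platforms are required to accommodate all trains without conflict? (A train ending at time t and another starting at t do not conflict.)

2

The answer is the maximum number of intervals overlapping at any instant.
Events (time:±→running): 0:+→1 0:+→2 … peak 2.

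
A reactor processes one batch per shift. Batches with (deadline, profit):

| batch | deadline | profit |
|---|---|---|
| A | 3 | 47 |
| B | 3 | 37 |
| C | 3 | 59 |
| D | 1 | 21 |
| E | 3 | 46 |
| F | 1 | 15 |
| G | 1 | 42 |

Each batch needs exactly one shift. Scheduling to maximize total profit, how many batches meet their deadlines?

3

Take jobs in profit order; each goes to the latest open slot no later than its deadline.
Profit order: C=59 A=47 E=46 G=42 B=37 D=21 F=15
Assign: C→slot 3, A→slot 2, E→slot 1, G skipped, B skipped, D skipped, F skipped.
Slots: [1:E] [2:A] [3:C]
3 of 7 scheduled.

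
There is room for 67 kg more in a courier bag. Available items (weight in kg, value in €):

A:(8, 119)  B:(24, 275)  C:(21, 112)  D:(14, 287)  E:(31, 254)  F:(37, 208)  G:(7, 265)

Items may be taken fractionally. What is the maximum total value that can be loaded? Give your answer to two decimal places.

1060.71

Order: G (265/7=37.86) > D (287/14=20.50) > A (119/8=14.88) > B (275/24=11.46) > E (254/31=8.19) > F (208/37=5.62) > C (112/21=5.33)
Fill: take G (7 @ 265) → take D (14 @ 287) → take A (8 @ 119) → take B (24 @ 275) → take 14/31 of E → 114.71; 67/67 used.
Total value = 1060.71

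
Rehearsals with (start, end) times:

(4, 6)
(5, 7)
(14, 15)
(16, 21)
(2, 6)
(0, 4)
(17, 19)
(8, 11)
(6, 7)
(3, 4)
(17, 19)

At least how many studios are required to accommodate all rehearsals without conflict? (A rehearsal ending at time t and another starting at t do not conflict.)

The answer is the maximum number of intervals overlapping at any instant.
starts: [0, 2, 3, 4, 5, 6, 8, 14, 16, 17, 17]
ends:   [4, 4, 6, 6, 7, 7, 11, 15, 19, 19, 21]
s0→1 s2→2 s3→3  — peak 3.

3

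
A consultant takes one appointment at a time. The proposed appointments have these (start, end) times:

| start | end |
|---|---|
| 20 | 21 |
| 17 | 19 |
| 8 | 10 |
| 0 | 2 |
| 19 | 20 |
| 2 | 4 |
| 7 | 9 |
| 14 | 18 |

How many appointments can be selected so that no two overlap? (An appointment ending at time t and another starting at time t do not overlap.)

Greedy by earliest finish: after sorting by end time, pick each interval compatible with the last pick.
By end time: (0,2), (2,4), (7,9), (8,10), (14,18), (17,19), (19,20), (20,21).
Pick (0,2); next start ≥ 2 → (2,4); next start ≥ 4 → (7,9); next start ≥ 9 → (14,18); next start ≥ 18 → (19,20); next start ≥ 20 → (20,21).
Selected 6 appointments.

6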